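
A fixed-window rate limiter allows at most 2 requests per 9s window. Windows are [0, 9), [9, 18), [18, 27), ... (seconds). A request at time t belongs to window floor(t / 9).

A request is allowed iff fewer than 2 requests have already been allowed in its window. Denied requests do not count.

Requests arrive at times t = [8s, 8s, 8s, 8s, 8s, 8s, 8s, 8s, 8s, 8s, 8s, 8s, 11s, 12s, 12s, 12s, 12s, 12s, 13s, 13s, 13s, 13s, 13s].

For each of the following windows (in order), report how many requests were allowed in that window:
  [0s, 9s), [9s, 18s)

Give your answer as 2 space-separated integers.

Answer: 2 2

Derivation:
Processing requests:
  req#1 t=8s (window 0): ALLOW
  req#2 t=8s (window 0): ALLOW
  req#3 t=8s (window 0): DENY
  req#4 t=8s (window 0): DENY
  req#5 t=8s (window 0): DENY
  req#6 t=8s (window 0): DENY
  req#7 t=8s (window 0): DENY
  req#8 t=8s (window 0): DENY
  req#9 t=8s (window 0): DENY
  req#10 t=8s (window 0): DENY
  req#11 t=8s (window 0): DENY
  req#12 t=8s (window 0): DENY
  req#13 t=11s (window 1): ALLOW
  req#14 t=12s (window 1): ALLOW
  req#15 t=12s (window 1): DENY
  req#16 t=12s (window 1): DENY
  req#17 t=12s (window 1): DENY
  req#18 t=12s (window 1): DENY
  req#19 t=13s (window 1): DENY
  req#20 t=13s (window 1): DENY
  req#21 t=13s (window 1): DENY
  req#22 t=13s (window 1): DENY
  req#23 t=13s (window 1): DENY

Allowed counts by window: 2 2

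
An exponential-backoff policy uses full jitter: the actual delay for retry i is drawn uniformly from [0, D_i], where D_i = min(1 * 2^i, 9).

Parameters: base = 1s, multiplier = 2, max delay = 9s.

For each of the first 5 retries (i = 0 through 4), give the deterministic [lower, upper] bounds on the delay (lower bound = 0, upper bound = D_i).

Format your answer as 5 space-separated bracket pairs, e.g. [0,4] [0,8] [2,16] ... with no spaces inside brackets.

Computing bounds per retry:
  i=0: D_i=min(1*2^0,9)=1, bounds=[0,1]
  i=1: D_i=min(1*2^1,9)=2, bounds=[0,2]
  i=2: D_i=min(1*2^2,9)=4, bounds=[0,4]
  i=3: D_i=min(1*2^3,9)=8, bounds=[0,8]
  i=4: D_i=min(1*2^4,9)=9, bounds=[0,9]

Answer: [0,1] [0,2] [0,4] [0,8] [0,9]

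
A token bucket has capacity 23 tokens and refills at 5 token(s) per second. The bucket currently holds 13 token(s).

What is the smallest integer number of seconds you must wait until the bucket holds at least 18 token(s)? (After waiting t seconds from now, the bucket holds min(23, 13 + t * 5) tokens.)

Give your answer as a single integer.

Need 13 + t * 5 >= 18, so t >= 5/5.
Smallest integer t = ceil(5/5) = 1.

Answer: 1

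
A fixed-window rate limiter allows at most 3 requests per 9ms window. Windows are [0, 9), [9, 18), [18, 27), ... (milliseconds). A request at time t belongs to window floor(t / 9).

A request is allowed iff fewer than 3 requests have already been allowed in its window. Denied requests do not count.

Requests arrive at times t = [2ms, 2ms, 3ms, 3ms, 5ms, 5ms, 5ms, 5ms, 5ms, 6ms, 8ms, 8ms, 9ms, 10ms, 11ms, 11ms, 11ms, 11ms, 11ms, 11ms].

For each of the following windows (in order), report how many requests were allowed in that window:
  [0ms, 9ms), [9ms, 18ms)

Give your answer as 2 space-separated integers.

Answer: 3 3

Derivation:
Processing requests:
  req#1 t=2ms (window 0): ALLOW
  req#2 t=2ms (window 0): ALLOW
  req#3 t=3ms (window 0): ALLOW
  req#4 t=3ms (window 0): DENY
  req#5 t=5ms (window 0): DENY
  req#6 t=5ms (window 0): DENY
  req#7 t=5ms (window 0): DENY
  req#8 t=5ms (window 0): DENY
  req#9 t=5ms (window 0): DENY
  req#10 t=6ms (window 0): DENY
  req#11 t=8ms (window 0): DENY
  req#12 t=8ms (window 0): DENY
  req#13 t=9ms (window 1): ALLOW
  req#14 t=10ms (window 1): ALLOW
  req#15 t=11ms (window 1): ALLOW
  req#16 t=11ms (window 1): DENY
  req#17 t=11ms (window 1): DENY
  req#18 t=11ms (window 1): DENY
  req#19 t=11ms (window 1): DENY
  req#20 t=11ms (window 1): DENY

Allowed counts by window: 3 3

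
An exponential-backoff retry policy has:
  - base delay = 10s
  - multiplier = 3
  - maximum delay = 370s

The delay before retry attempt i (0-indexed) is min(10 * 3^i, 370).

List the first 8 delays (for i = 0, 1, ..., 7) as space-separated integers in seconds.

Computing each delay:
  i=0: min(10*3^0, 370) = 10
  i=1: min(10*3^1, 370) = 30
  i=2: min(10*3^2, 370) = 90
  i=3: min(10*3^3, 370) = 270
  i=4: min(10*3^4, 370) = 370
  i=5: min(10*3^5, 370) = 370
  i=6: min(10*3^6, 370) = 370
  i=7: min(10*3^7, 370) = 370

Answer: 10 30 90 270 370 370 370 370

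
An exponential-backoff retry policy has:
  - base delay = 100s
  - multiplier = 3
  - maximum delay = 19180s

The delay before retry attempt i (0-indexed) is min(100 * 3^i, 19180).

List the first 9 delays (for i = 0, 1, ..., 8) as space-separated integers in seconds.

Answer: 100 300 900 2700 8100 19180 19180 19180 19180

Derivation:
Computing each delay:
  i=0: min(100*3^0, 19180) = 100
  i=1: min(100*3^1, 19180) = 300
  i=2: min(100*3^2, 19180) = 900
  i=3: min(100*3^3, 19180) = 2700
  i=4: min(100*3^4, 19180) = 8100
  i=5: min(100*3^5, 19180) = 19180
  i=6: min(100*3^6, 19180) = 19180
  i=7: min(100*3^7, 19180) = 19180
  i=8: min(100*3^8, 19180) = 19180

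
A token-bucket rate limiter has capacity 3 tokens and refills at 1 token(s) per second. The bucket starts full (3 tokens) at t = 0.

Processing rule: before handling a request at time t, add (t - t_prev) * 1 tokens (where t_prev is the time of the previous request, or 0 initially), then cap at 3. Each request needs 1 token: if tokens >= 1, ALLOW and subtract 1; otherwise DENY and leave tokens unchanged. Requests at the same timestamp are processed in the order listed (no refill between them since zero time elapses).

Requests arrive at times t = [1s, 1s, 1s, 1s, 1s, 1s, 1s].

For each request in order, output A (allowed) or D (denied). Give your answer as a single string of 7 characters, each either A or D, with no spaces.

Answer: AAADDDD

Derivation:
Simulating step by step:
  req#1 t=1s: ALLOW
  req#2 t=1s: ALLOW
  req#3 t=1s: ALLOW
  req#4 t=1s: DENY
  req#5 t=1s: DENY
  req#6 t=1s: DENY
  req#7 t=1s: DENY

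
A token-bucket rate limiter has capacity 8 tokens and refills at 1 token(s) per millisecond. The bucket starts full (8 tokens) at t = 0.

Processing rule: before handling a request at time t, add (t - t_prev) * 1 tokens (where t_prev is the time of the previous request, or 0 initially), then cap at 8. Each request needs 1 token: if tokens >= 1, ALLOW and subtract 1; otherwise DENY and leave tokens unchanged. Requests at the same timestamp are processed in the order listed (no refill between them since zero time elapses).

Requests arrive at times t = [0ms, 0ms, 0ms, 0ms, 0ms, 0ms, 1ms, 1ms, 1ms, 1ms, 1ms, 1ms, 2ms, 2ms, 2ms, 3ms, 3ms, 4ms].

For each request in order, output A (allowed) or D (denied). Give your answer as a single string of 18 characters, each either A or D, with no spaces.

Answer: AAAAAAAAADDDADDADA

Derivation:
Simulating step by step:
  req#1 t=0ms: ALLOW
  req#2 t=0ms: ALLOW
  req#3 t=0ms: ALLOW
  req#4 t=0ms: ALLOW
  req#5 t=0ms: ALLOW
  req#6 t=0ms: ALLOW
  req#7 t=1ms: ALLOW
  req#8 t=1ms: ALLOW
  req#9 t=1ms: ALLOW
  req#10 t=1ms: DENY
  req#11 t=1ms: DENY
  req#12 t=1ms: DENY
  req#13 t=2ms: ALLOW
  req#14 t=2ms: DENY
  req#15 t=2ms: DENY
  req#16 t=3ms: ALLOW
  req#17 t=3ms: DENY
  req#18 t=4ms: ALLOW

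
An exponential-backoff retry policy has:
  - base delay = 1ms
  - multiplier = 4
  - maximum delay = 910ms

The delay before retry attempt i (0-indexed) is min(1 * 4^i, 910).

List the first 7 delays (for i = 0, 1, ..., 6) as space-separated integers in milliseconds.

Computing each delay:
  i=0: min(1*4^0, 910) = 1
  i=1: min(1*4^1, 910) = 4
  i=2: min(1*4^2, 910) = 16
  i=3: min(1*4^3, 910) = 64
  i=4: min(1*4^4, 910) = 256
  i=5: min(1*4^5, 910) = 910
  i=6: min(1*4^6, 910) = 910

Answer: 1 4 16 64 256 910 910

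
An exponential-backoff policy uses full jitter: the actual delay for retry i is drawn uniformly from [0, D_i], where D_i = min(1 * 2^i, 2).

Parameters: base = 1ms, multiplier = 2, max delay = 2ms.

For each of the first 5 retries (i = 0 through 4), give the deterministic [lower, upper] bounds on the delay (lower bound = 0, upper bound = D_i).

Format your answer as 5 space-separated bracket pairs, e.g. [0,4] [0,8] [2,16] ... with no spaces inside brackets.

Answer: [0,1] [0,2] [0,2] [0,2] [0,2]

Derivation:
Computing bounds per retry:
  i=0: D_i=min(1*2^0,2)=1, bounds=[0,1]
  i=1: D_i=min(1*2^1,2)=2, bounds=[0,2]
  i=2: D_i=min(1*2^2,2)=2, bounds=[0,2]
  i=3: D_i=min(1*2^3,2)=2, bounds=[0,2]
  i=4: D_i=min(1*2^4,2)=2, bounds=[0,2]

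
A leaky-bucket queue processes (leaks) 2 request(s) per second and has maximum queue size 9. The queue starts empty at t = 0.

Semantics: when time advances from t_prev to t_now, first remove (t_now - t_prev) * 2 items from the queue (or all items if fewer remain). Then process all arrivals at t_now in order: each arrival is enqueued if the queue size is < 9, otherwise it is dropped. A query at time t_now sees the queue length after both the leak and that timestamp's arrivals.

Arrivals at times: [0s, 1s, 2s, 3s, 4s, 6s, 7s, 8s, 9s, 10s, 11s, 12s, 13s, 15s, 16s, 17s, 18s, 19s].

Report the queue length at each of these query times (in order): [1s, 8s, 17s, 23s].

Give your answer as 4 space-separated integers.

Queue lengths at query times:
  query t=1s: backlog = 1
  query t=8s: backlog = 1
  query t=17s: backlog = 1
  query t=23s: backlog = 0

Answer: 1 1 1 0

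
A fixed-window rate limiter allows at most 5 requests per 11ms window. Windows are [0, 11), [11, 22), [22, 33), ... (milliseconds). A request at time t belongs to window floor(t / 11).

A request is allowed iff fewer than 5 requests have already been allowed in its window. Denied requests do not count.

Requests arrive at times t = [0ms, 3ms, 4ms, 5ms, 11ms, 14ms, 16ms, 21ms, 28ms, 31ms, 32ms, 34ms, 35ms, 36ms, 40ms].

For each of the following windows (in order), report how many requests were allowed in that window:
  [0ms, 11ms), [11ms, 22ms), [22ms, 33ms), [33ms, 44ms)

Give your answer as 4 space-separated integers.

Processing requests:
  req#1 t=0ms (window 0): ALLOW
  req#2 t=3ms (window 0): ALLOW
  req#3 t=4ms (window 0): ALLOW
  req#4 t=5ms (window 0): ALLOW
  req#5 t=11ms (window 1): ALLOW
  req#6 t=14ms (window 1): ALLOW
  req#7 t=16ms (window 1): ALLOW
  req#8 t=21ms (window 1): ALLOW
  req#9 t=28ms (window 2): ALLOW
  req#10 t=31ms (window 2): ALLOW
  req#11 t=32ms (window 2): ALLOW
  req#12 t=34ms (window 3): ALLOW
  req#13 t=35ms (window 3): ALLOW
  req#14 t=36ms (window 3): ALLOW
  req#15 t=40ms (window 3): ALLOW

Allowed counts by window: 4 4 3 4

Answer: 4 4 3 4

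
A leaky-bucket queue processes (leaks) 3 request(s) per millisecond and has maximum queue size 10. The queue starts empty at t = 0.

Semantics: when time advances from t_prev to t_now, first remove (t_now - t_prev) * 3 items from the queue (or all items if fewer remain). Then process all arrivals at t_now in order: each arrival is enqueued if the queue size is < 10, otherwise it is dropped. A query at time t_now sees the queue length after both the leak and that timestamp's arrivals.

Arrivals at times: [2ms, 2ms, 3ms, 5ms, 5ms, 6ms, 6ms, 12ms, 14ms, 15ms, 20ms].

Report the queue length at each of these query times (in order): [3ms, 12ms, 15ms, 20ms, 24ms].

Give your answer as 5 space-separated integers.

Queue lengths at query times:
  query t=3ms: backlog = 1
  query t=12ms: backlog = 1
  query t=15ms: backlog = 1
  query t=20ms: backlog = 1
  query t=24ms: backlog = 0

Answer: 1 1 1 1 0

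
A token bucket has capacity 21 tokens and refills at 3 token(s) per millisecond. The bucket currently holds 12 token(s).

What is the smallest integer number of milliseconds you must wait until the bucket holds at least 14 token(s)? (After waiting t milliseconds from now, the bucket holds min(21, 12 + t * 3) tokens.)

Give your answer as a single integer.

Need 12 + t * 3 >= 14, so t >= 2/3.
Smallest integer t = ceil(2/3) = 1.

Answer: 1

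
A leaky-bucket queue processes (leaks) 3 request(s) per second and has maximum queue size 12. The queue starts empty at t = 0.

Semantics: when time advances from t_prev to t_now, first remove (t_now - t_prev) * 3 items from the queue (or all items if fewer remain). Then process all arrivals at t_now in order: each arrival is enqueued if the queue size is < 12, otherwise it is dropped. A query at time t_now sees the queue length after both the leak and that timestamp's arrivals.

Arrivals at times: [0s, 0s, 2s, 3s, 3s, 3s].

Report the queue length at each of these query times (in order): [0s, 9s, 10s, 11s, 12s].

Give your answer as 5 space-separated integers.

Queue lengths at query times:
  query t=0s: backlog = 2
  query t=9s: backlog = 0
  query t=10s: backlog = 0
  query t=11s: backlog = 0
  query t=12s: backlog = 0

Answer: 2 0 0 0 0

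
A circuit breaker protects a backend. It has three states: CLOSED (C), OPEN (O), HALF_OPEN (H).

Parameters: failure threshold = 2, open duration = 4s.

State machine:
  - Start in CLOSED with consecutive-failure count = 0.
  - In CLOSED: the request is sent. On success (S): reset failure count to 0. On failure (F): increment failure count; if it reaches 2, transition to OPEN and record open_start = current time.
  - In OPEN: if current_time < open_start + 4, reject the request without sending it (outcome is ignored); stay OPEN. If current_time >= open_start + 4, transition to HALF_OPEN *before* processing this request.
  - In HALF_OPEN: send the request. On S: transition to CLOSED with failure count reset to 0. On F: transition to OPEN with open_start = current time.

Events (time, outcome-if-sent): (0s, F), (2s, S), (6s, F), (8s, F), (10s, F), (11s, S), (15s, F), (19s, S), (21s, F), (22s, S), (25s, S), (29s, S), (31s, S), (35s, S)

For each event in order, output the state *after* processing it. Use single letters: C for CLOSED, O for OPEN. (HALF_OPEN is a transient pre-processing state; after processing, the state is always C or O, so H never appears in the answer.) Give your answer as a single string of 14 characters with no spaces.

State after each event:
  event#1 t=0s outcome=F: state=CLOSED
  event#2 t=2s outcome=S: state=CLOSED
  event#3 t=6s outcome=F: state=CLOSED
  event#4 t=8s outcome=F: state=OPEN
  event#5 t=10s outcome=F: state=OPEN
  event#6 t=11s outcome=S: state=OPEN
  event#7 t=15s outcome=F: state=OPEN
  event#8 t=19s outcome=S: state=CLOSED
  event#9 t=21s outcome=F: state=CLOSED
  event#10 t=22s outcome=S: state=CLOSED
  event#11 t=25s outcome=S: state=CLOSED
  event#12 t=29s outcome=S: state=CLOSED
  event#13 t=31s outcome=S: state=CLOSED
  event#14 t=35s outcome=S: state=CLOSED

Answer: CCCOOOOCCCCCCC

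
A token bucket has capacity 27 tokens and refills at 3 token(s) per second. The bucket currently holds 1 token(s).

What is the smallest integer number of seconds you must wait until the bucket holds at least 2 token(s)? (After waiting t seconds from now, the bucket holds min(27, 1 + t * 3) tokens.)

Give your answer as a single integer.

Need 1 + t * 3 >= 2, so t >= 1/3.
Smallest integer t = ceil(1/3) = 1.

Answer: 1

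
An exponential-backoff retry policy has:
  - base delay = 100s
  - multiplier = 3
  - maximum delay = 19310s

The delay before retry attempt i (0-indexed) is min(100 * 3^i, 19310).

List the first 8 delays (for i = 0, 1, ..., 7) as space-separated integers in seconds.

Computing each delay:
  i=0: min(100*3^0, 19310) = 100
  i=1: min(100*3^1, 19310) = 300
  i=2: min(100*3^2, 19310) = 900
  i=3: min(100*3^3, 19310) = 2700
  i=4: min(100*3^4, 19310) = 8100
  i=5: min(100*3^5, 19310) = 19310
  i=6: min(100*3^6, 19310) = 19310
  i=7: min(100*3^7, 19310) = 19310

Answer: 100 300 900 2700 8100 19310 19310 19310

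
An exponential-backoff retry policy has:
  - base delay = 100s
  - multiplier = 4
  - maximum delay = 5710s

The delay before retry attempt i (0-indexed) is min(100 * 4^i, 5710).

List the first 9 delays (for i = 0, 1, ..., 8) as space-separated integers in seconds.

Computing each delay:
  i=0: min(100*4^0, 5710) = 100
  i=1: min(100*4^1, 5710) = 400
  i=2: min(100*4^2, 5710) = 1600
  i=3: min(100*4^3, 5710) = 5710
  i=4: min(100*4^4, 5710) = 5710
  i=5: min(100*4^5, 5710) = 5710
  i=6: min(100*4^6, 5710) = 5710
  i=7: min(100*4^7, 5710) = 5710
  i=8: min(100*4^8, 5710) = 5710

Answer: 100 400 1600 5710 5710 5710 5710 5710 5710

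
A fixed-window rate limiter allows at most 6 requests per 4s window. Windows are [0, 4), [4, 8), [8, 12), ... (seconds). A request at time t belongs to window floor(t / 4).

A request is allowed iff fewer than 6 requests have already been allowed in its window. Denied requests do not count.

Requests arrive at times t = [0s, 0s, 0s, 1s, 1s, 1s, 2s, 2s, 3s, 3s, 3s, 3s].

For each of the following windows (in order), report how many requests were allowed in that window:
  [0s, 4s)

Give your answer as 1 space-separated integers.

Processing requests:
  req#1 t=0s (window 0): ALLOW
  req#2 t=0s (window 0): ALLOW
  req#3 t=0s (window 0): ALLOW
  req#4 t=1s (window 0): ALLOW
  req#5 t=1s (window 0): ALLOW
  req#6 t=1s (window 0): ALLOW
  req#7 t=2s (window 0): DENY
  req#8 t=2s (window 0): DENY
  req#9 t=3s (window 0): DENY
  req#10 t=3s (window 0): DENY
  req#11 t=3s (window 0): DENY
  req#12 t=3s (window 0): DENY

Allowed counts by window: 6

Answer: 6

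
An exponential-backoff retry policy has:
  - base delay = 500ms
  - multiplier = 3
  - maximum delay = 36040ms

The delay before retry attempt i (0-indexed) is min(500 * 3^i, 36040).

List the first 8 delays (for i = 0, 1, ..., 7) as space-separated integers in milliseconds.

Answer: 500 1500 4500 13500 36040 36040 36040 36040

Derivation:
Computing each delay:
  i=0: min(500*3^0, 36040) = 500
  i=1: min(500*3^1, 36040) = 1500
  i=2: min(500*3^2, 36040) = 4500
  i=3: min(500*3^3, 36040) = 13500
  i=4: min(500*3^4, 36040) = 36040
  i=5: min(500*3^5, 36040) = 36040
  i=6: min(500*3^6, 36040) = 36040
  i=7: min(500*3^7, 36040) = 36040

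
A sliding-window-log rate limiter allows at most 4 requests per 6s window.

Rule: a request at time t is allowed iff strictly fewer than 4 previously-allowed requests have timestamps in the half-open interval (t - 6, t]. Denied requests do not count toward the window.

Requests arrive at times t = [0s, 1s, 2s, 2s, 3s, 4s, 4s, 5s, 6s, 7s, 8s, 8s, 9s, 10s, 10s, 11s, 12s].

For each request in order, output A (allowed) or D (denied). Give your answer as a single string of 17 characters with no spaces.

Tracking allowed requests in the window:
  req#1 t=0s: ALLOW
  req#2 t=1s: ALLOW
  req#3 t=2s: ALLOW
  req#4 t=2s: ALLOW
  req#5 t=3s: DENY
  req#6 t=4s: DENY
  req#7 t=4s: DENY
  req#8 t=5s: DENY
  req#9 t=6s: ALLOW
  req#10 t=7s: ALLOW
  req#11 t=8s: ALLOW
  req#12 t=8s: ALLOW
  req#13 t=9s: DENY
  req#14 t=10s: DENY
  req#15 t=10s: DENY
  req#16 t=11s: DENY
  req#17 t=12s: ALLOW

Answer: AAAADDDDAAAADDDDA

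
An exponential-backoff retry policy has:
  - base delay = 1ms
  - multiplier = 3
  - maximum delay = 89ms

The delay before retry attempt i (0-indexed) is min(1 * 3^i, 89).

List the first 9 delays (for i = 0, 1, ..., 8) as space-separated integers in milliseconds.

Answer: 1 3 9 27 81 89 89 89 89

Derivation:
Computing each delay:
  i=0: min(1*3^0, 89) = 1
  i=1: min(1*3^1, 89) = 3
  i=2: min(1*3^2, 89) = 9
  i=3: min(1*3^3, 89) = 27
  i=4: min(1*3^4, 89) = 81
  i=5: min(1*3^5, 89) = 89
  i=6: min(1*3^6, 89) = 89
  i=7: min(1*3^7, 89) = 89
  i=8: min(1*3^8, 89) = 89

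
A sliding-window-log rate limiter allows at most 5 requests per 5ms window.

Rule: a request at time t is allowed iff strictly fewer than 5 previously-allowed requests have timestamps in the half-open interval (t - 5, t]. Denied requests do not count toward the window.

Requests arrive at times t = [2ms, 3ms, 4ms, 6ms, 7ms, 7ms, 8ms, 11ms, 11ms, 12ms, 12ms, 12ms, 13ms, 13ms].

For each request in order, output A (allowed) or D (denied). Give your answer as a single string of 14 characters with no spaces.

Answer: AAAAAAAAAAADAD

Derivation:
Tracking allowed requests in the window:
  req#1 t=2ms: ALLOW
  req#2 t=3ms: ALLOW
  req#3 t=4ms: ALLOW
  req#4 t=6ms: ALLOW
  req#5 t=7ms: ALLOW
  req#6 t=7ms: ALLOW
  req#7 t=8ms: ALLOW
  req#8 t=11ms: ALLOW
  req#9 t=11ms: ALLOW
  req#10 t=12ms: ALLOW
  req#11 t=12ms: ALLOW
  req#12 t=12ms: DENY
  req#13 t=13ms: ALLOW
  req#14 t=13ms: DENY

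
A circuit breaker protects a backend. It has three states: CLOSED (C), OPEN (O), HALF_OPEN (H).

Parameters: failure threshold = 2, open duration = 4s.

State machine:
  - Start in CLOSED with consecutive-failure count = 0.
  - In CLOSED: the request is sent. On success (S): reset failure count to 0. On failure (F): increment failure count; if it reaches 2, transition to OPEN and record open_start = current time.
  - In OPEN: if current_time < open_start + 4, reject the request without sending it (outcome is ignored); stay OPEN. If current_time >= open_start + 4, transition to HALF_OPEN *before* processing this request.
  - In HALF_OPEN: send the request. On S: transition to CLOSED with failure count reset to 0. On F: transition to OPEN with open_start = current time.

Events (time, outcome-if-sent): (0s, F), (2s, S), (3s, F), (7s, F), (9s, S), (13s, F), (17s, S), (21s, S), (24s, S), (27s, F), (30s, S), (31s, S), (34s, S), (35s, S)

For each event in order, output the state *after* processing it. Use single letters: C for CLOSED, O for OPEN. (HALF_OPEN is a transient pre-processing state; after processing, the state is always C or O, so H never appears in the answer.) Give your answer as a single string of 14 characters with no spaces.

Answer: CCCOOOCCCCCCCC

Derivation:
State after each event:
  event#1 t=0s outcome=F: state=CLOSED
  event#2 t=2s outcome=S: state=CLOSED
  event#3 t=3s outcome=F: state=CLOSED
  event#4 t=7s outcome=F: state=OPEN
  event#5 t=9s outcome=S: state=OPEN
  event#6 t=13s outcome=F: state=OPEN
  event#7 t=17s outcome=S: state=CLOSED
  event#8 t=21s outcome=S: state=CLOSED
  event#9 t=24s outcome=S: state=CLOSED
  event#10 t=27s outcome=F: state=CLOSED
  event#11 t=30s outcome=S: state=CLOSED
  event#12 t=31s outcome=S: state=CLOSED
  event#13 t=34s outcome=S: state=CLOSED
  event#14 t=35s outcome=S: state=CLOSED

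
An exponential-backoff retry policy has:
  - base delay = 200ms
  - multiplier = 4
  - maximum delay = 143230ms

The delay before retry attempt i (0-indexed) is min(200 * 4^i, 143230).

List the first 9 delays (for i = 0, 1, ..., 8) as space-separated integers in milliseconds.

Answer: 200 800 3200 12800 51200 143230 143230 143230 143230

Derivation:
Computing each delay:
  i=0: min(200*4^0, 143230) = 200
  i=1: min(200*4^1, 143230) = 800
  i=2: min(200*4^2, 143230) = 3200
  i=3: min(200*4^3, 143230) = 12800
  i=4: min(200*4^4, 143230) = 51200
  i=5: min(200*4^5, 143230) = 143230
  i=6: min(200*4^6, 143230) = 143230
  i=7: min(200*4^7, 143230) = 143230
  i=8: min(200*4^8, 143230) = 143230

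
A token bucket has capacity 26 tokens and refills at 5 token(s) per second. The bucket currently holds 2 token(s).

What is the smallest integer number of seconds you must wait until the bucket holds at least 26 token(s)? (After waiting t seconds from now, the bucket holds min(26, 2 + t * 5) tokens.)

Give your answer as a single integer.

Need 2 + t * 5 >= 26, so t >= 24/5.
Smallest integer t = ceil(24/5) = 5.

Answer: 5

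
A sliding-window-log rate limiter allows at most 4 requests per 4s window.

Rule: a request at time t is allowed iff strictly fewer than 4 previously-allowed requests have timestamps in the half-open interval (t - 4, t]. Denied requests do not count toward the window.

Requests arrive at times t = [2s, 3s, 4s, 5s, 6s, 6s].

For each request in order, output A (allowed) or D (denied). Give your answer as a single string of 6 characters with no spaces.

Tracking allowed requests in the window:
  req#1 t=2s: ALLOW
  req#2 t=3s: ALLOW
  req#3 t=4s: ALLOW
  req#4 t=5s: ALLOW
  req#5 t=6s: ALLOW
  req#6 t=6s: DENY

Answer: AAAAAD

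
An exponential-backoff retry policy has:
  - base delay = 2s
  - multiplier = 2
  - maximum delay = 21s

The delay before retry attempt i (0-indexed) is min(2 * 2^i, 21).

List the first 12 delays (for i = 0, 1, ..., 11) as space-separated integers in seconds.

Computing each delay:
  i=0: min(2*2^0, 21) = 2
  i=1: min(2*2^1, 21) = 4
  i=2: min(2*2^2, 21) = 8
  i=3: min(2*2^3, 21) = 16
  i=4: min(2*2^4, 21) = 21
  i=5: min(2*2^5, 21) = 21
  i=6: min(2*2^6, 21) = 21
  i=7: min(2*2^7, 21) = 21
  i=8: min(2*2^8, 21) = 21
  i=9: min(2*2^9, 21) = 21
  i=10: min(2*2^10, 21) = 21
  i=11: min(2*2^11, 21) = 21

Answer: 2 4 8 16 21 21 21 21 21 21 21 21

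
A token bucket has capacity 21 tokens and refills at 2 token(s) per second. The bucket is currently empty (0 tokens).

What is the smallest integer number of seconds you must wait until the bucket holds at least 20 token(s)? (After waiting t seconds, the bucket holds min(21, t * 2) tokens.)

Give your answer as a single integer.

Need t * 2 >= 20, so t >= 20/2.
Smallest integer t = ceil(20/2) = 10.

Answer: 10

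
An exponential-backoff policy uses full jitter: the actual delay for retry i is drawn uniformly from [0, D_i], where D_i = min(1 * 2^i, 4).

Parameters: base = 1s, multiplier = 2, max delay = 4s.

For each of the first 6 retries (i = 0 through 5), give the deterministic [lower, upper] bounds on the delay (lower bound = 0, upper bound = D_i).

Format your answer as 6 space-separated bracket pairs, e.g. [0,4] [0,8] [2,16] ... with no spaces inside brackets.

Computing bounds per retry:
  i=0: D_i=min(1*2^0,4)=1, bounds=[0,1]
  i=1: D_i=min(1*2^1,4)=2, bounds=[0,2]
  i=2: D_i=min(1*2^2,4)=4, bounds=[0,4]
  i=3: D_i=min(1*2^3,4)=4, bounds=[0,4]
  i=4: D_i=min(1*2^4,4)=4, bounds=[0,4]
  i=5: D_i=min(1*2^5,4)=4, bounds=[0,4]

Answer: [0,1] [0,2] [0,4] [0,4] [0,4] [0,4]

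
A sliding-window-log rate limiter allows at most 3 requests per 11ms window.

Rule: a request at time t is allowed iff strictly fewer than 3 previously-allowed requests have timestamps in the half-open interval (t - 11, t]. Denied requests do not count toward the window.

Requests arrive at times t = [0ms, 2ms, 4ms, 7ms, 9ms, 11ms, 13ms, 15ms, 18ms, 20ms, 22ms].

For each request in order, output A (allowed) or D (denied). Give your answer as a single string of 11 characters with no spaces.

Answer: AAADDAAADDA

Derivation:
Tracking allowed requests in the window:
  req#1 t=0ms: ALLOW
  req#2 t=2ms: ALLOW
  req#3 t=4ms: ALLOW
  req#4 t=7ms: DENY
  req#5 t=9ms: DENY
  req#6 t=11ms: ALLOW
  req#7 t=13ms: ALLOW
  req#8 t=15ms: ALLOW
  req#9 t=18ms: DENY
  req#10 t=20ms: DENY
  req#11 t=22ms: ALLOW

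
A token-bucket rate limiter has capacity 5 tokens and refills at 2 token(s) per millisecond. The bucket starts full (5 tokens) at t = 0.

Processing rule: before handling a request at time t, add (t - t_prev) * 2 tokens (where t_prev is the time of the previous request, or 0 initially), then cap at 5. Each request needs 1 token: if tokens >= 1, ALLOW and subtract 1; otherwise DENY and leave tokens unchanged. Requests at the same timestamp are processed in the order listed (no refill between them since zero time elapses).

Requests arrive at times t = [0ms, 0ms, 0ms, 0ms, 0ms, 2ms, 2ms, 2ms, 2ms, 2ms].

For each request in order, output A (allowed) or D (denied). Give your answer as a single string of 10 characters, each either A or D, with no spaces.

Answer: AAAAAAAAAD

Derivation:
Simulating step by step:
  req#1 t=0ms: ALLOW
  req#2 t=0ms: ALLOW
  req#3 t=0ms: ALLOW
  req#4 t=0ms: ALLOW
  req#5 t=0ms: ALLOW
  req#6 t=2ms: ALLOW
  req#7 t=2ms: ALLOW
  req#8 t=2ms: ALLOW
  req#9 t=2ms: ALLOW
  req#10 t=2ms: DENY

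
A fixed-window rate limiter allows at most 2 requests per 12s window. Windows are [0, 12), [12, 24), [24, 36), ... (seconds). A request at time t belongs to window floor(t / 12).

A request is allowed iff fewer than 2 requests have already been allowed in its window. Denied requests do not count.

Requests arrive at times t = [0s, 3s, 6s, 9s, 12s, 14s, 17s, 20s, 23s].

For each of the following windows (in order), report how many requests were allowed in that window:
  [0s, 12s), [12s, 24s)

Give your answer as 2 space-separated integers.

Processing requests:
  req#1 t=0s (window 0): ALLOW
  req#2 t=3s (window 0): ALLOW
  req#3 t=6s (window 0): DENY
  req#4 t=9s (window 0): DENY
  req#5 t=12s (window 1): ALLOW
  req#6 t=14s (window 1): ALLOW
  req#7 t=17s (window 1): DENY
  req#8 t=20s (window 1): DENY
  req#9 t=23s (window 1): DENY

Allowed counts by window: 2 2

Answer: 2 2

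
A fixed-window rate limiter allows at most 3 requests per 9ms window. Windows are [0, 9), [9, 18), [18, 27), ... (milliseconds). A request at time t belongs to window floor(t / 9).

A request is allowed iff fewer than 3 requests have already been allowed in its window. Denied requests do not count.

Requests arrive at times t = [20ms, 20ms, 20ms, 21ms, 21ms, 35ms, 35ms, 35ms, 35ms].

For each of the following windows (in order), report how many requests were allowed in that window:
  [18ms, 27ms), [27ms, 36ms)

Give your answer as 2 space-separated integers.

Answer: 3 3

Derivation:
Processing requests:
  req#1 t=20ms (window 2): ALLOW
  req#2 t=20ms (window 2): ALLOW
  req#3 t=20ms (window 2): ALLOW
  req#4 t=21ms (window 2): DENY
  req#5 t=21ms (window 2): DENY
  req#6 t=35ms (window 3): ALLOW
  req#7 t=35ms (window 3): ALLOW
  req#8 t=35ms (window 3): ALLOW
  req#9 t=35ms (window 3): DENY

Allowed counts by window: 3 3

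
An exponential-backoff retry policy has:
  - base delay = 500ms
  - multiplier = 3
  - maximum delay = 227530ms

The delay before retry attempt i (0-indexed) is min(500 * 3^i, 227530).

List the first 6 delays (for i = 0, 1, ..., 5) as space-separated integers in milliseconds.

Answer: 500 1500 4500 13500 40500 121500

Derivation:
Computing each delay:
  i=0: min(500*3^0, 227530) = 500
  i=1: min(500*3^1, 227530) = 1500
  i=2: min(500*3^2, 227530) = 4500
  i=3: min(500*3^3, 227530) = 13500
  i=4: min(500*3^4, 227530) = 40500
  i=5: min(500*3^5, 227530) = 121500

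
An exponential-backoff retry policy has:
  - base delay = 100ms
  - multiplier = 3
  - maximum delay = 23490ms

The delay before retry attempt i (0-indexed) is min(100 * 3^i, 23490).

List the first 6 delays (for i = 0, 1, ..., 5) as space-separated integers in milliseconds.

Answer: 100 300 900 2700 8100 23490

Derivation:
Computing each delay:
  i=0: min(100*3^0, 23490) = 100
  i=1: min(100*3^1, 23490) = 300
  i=2: min(100*3^2, 23490) = 900
  i=3: min(100*3^3, 23490) = 2700
  i=4: min(100*3^4, 23490) = 8100
  i=5: min(100*3^5, 23490) = 23490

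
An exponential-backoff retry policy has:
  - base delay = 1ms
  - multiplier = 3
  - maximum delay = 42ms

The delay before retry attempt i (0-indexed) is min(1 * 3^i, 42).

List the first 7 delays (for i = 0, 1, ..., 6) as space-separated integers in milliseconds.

Answer: 1 3 9 27 42 42 42

Derivation:
Computing each delay:
  i=0: min(1*3^0, 42) = 1
  i=1: min(1*3^1, 42) = 3
  i=2: min(1*3^2, 42) = 9
  i=3: min(1*3^3, 42) = 27
  i=4: min(1*3^4, 42) = 42
  i=5: min(1*3^5, 42) = 42
  i=6: min(1*3^6, 42) = 42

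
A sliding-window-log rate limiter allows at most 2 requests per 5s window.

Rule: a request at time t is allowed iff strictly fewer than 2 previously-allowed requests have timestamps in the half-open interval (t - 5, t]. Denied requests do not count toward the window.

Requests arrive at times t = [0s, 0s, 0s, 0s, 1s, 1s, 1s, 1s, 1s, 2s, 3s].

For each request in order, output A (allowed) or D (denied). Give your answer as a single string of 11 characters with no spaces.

Tracking allowed requests in the window:
  req#1 t=0s: ALLOW
  req#2 t=0s: ALLOW
  req#3 t=0s: DENY
  req#4 t=0s: DENY
  req#5 t=1s: DENY
  req#6 t=1s: DENY
  req#7 t=1s: DENY
  req#8 t=1s: DENY
  req#9 t=1s: DENY
  req#10 t=2s: DENY
  req#11 t=3s: DENY

Answer: AADDDDDDDDD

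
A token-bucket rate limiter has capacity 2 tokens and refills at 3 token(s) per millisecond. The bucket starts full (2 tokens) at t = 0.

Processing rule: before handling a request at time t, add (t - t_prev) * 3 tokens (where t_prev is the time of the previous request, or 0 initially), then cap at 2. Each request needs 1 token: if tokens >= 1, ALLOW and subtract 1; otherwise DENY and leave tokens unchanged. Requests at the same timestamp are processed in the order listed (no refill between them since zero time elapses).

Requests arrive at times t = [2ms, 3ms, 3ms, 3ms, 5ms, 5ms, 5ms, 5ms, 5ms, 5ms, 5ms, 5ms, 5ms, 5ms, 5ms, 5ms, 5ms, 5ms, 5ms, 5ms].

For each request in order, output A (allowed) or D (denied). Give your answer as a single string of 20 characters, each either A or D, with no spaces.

Answer: AAADAADDDDDDDDDDDDDD

Derivation:
Simulating step by step:
  req#1 t=2ms: ALLOW
  req#2 t=3ms: ALLOW
  req#3 t=3ms: ALLOW
  req#4 t=3ms: DENY
  req#5 t=5ms: ALLOW
  req#6 t=5ms: ALLOW
  req#7 t=5ms: DENY
  req#8 t=5ms: DENY
  req#9 t=5ms: DENY
  req#10 t=5ms: DENY
  req#11 t=5ms: DENY
  req#12 t=5ms: DENY
  req#13 t=5ms: DENY
  req#14 t=5ms: DENY
  req#15 t=5ms: DENY
  req#16 t=5ms: DENY
  req#17 t=5ms: DENY
  req#18 t=5ms: DENY
  req#19 t=5ms: DENY
  req#20 t=5ms: DENY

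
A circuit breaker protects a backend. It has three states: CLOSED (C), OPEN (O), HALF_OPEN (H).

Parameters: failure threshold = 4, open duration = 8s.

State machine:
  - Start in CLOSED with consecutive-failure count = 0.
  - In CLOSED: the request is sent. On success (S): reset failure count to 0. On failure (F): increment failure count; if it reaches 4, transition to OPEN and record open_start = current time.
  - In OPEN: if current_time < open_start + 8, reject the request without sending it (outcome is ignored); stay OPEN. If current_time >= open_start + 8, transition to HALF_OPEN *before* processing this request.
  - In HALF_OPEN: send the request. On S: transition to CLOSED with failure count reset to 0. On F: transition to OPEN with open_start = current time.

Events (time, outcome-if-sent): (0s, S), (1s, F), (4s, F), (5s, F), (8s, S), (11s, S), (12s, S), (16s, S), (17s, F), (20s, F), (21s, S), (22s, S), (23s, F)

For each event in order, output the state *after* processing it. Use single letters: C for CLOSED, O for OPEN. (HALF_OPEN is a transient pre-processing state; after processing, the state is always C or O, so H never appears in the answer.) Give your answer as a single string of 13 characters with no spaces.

State after each event:
  event#1 t=0s outcome=S: state=CLOSED
  event#2 t=1s outcome=F: state=CLOSED
  event#3 t=4s outcome=F: state=CLOSED
  event#4 t=5s outcome=F: state=CLOSED
  event#5 t=8s outcome=S: state=CLOSED
  event#6 t=11s outcome=S: state=CLOSED
  event#7 t=12s outcome=S: state=CLOSED
  event#8 t=16s outcome=S: state=CLOSED
  event#9 t=17s outcome=F: state=CLOSED
  event#10 t=20s outcome=F: state=CLOSED
  event#11 t=21s outcome=S: state=CLOSED
  event#12 t=22s outcome=S: state=CLOSED
  event#13 t=23s outcome=F: state=CLOSED

Answer: CCCCCCCCCCCCC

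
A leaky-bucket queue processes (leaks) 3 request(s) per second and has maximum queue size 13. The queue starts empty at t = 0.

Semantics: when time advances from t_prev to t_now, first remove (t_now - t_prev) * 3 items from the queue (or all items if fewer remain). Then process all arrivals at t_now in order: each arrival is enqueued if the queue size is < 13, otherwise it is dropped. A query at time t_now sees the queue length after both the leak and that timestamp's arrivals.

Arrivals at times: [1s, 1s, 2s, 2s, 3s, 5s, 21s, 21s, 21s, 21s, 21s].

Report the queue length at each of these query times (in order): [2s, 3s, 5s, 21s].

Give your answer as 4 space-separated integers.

Queue lengths at query times:
  query t=2s: backlog = 2
  query t=3s: backlog = 1
  query t=5s: backlog = 1
  query t=21s: backlog = 5

Answer: 2 1 1 5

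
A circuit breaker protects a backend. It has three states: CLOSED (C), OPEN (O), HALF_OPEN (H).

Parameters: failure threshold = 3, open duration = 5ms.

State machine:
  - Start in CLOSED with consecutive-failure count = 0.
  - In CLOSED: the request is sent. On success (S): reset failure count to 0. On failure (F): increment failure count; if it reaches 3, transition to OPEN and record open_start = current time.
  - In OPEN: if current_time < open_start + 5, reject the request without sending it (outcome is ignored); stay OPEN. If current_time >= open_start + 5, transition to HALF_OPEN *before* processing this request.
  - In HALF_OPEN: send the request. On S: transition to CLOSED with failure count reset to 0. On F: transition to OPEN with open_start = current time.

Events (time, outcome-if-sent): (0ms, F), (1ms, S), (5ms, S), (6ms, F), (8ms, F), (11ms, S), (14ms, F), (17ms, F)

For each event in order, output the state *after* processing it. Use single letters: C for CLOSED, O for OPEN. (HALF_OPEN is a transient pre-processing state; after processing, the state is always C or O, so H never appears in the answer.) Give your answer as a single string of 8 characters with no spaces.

Answer: CCCCCCCC

Derivation:
State after each event:
  event#1 t=0ms outcome=F: state=CLOSED
  event#2 t=1ms outcome=S: state=CLOSED
  event#3 t=5ms outcome=S: state=CLOSED
  event#4 t=6ms outcome=F: state=CLOSED
  event#5 t=8ms outcome=F: state=CLOSED
  event#6 t=11ms outcome=S: state=CLOSED
  event#7 t=14ms outcome=F: state=CLOSED
  event#8 t=17ms outcome=F: state=CLOSED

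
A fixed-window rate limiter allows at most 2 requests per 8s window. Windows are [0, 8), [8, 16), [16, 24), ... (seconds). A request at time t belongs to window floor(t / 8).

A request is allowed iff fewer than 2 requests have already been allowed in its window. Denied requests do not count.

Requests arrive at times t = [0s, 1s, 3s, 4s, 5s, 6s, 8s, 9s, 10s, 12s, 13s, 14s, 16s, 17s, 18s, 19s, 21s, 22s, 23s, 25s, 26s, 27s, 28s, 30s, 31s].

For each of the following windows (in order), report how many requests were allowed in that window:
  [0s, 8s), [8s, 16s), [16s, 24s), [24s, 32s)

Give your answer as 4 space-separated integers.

Answer: 2 2 2 2

Derivation:
Processing requests:
  req#1 t=0s (window 0): ALLOW
  req#2 t=1s (window 0): ALLOW
  req#3 t=3s (window 0): DENY
  req#4 t=4s (window 0): DENY
  req#5 t=5s (window 0): DENY
  req#6 t=6s (window 0): DENY
  req#7 t=8s (window 1): ALLOW
  req#8 t=9s (window 1): ALLOW
  req#9 t=10s (window 1): DENY
  req#10 t=12s (window 1): DENY
  req#11 t=13s (window 1): DENY
  req#12 t=14s (window 1): DENY
  req#13 t=16s (window 2): ALLOW
  req#14 t=17s (window 2): ALLOW
  req#15 t=18s (window 2): DENY
  req#16 t=19s (window 2): DENY
  req#17 t=21s (window 2): DENY
  req#18 t=22s (window 2): DENY
  req#19 t=23s (window 2): DENY
  req#20 t=25s (window 3): ALLOW
  req#21 t=26s (window 3): ALLOW
  req#22 t=27s (window 3): DENY
  req#23 t=28s (window 3): DENY
  req#24 t=30s (window 3): DENY
  req#25 t=31s (window 3): DENY

Allowed counts by window: 2 2 2 2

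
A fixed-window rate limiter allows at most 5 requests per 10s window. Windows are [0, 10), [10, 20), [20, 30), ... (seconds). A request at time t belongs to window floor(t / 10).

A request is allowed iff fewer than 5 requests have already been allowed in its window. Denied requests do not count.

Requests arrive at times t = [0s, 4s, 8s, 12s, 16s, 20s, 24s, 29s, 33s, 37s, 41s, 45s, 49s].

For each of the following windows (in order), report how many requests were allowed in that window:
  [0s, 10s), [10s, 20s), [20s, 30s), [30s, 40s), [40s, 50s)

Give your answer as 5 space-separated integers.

Processing requests:
  req#1 t=0s (window 0): ALLOW
  req#2 t=4s (window 0): ALLOW
  req#3 t=8s (window 0): ALLOW
  req#4 t=12s (window 1): ALLOW
  req#5 t=16s (window 1): ALLOW
  req#6 t=20s (window 2): ALLOW
  req#7 t=24s (window 2): ALLOW
  req#8 t=29s (window 2): ALLOW
  req#9 t=33s (window 3): ALLOW
  req#10 t=37s (window 3): ALLOW
  req#11 t=41s (window 4): ALLOW
  req#12 t=45s (window 4): ALLOW
  req#13 t=49s (window 4): ALLOW

Allowed counts by window: 3 2 3 2 3

Answer: 3 2 3 2 3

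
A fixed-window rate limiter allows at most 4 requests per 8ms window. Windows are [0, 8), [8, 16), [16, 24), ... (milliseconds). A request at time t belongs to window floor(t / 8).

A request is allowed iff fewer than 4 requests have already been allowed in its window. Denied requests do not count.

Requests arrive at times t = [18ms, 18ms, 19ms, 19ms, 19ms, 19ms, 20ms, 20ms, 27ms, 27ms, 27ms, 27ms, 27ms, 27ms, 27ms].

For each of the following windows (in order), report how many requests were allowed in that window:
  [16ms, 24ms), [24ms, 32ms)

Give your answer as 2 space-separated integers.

Answer: 4 4

Derivation:
Processing requests:
  req#1 t=18ms (window 2): ALLOW
  req#2 t=18ms (window 2): ALLOW
  req#3 t=19ms (window 2): ALLOW
  req#4 t=19ms (window 2): ALLOW
  req#5 t=19ms (window 2): DENY
  req#6 t=19ms (window 2): DENY
  req#7 t=20ms (window 2): DENY
  req#8 t=20ms (window 2): DENY
  req#9 t=27ms (window 3): ALLOW
  req#10 t=27ms (window 3): ALLOW
  req#11 t=27ms (window 3): ALLOW
  req#12 t=27ms (window 3): ALLOW
  req#13 t=27ms (window 3): DENY
  req#14 t=27ms (window 3): DENY
  req#15 t=27ms (window 3): DENY

Allowed counts by window: 4 4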